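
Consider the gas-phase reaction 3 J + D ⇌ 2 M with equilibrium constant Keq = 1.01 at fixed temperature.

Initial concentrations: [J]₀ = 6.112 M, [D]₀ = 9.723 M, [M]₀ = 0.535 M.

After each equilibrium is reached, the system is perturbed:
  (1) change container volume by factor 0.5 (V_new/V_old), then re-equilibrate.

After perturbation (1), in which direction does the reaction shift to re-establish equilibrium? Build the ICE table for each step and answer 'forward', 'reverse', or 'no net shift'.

Q₀ = 1.2893e-04 vs Keq = 1.01 ⇒ Q<K, forward
Step 1:
                   J          D          M
  init         6.112      9.723      0.535
  Δ           -4.902     -1.634      3.268
  eq            1.21      8.089      3.803
  solve Keq expr → x = 1.634; check Q = 1.01
Then change container volume by factor 0.5 (V_new/V_old).
Step 2:
                   J          D          M
  init         2.419      16.18      7.606
  Δ          -0.8146    -0.2715      0.543
  eq           1.605      15.91      8.149
  solve Keq expr → x = 0.2715; check Q = 1.01

Direction: forward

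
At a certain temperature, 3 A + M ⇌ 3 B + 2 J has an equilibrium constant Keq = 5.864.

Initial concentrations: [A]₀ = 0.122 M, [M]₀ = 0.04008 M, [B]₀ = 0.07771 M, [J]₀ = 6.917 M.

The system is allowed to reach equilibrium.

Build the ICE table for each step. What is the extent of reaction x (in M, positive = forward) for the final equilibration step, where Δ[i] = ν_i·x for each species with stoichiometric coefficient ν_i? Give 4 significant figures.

x = -0.01528 M

Q₀ = 308.5 vs Keq = 5.864 ⇒ Q>K, reverse
Step 1:
                   A          M          B          J
  Initial      0.122    0.04008    0.07771      6.917
  Change     0.04584    0.01528   -0.04584   -0.03056
  Equil       0.1678    0.05536    0.03187      6.886
  solve Keq expr → x = -0.01528; check Q = 5.864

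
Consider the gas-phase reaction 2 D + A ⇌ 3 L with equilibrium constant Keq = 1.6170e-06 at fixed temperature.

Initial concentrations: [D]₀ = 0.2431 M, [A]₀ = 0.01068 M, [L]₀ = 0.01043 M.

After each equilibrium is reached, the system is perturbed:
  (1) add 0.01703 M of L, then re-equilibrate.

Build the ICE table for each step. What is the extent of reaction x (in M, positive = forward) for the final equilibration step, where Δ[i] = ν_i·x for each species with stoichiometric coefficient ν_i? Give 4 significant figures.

x = -0.005619 M

Q₀ = 0.001798 vs Keq = 1.6170e-06 ⇒ Q>K, reverse
Step 1:
                    D           A           L
  init         0.2431     0.01068     0.01043
  Δ           0.00621    0.003105   -0.009315
  eq           0.2493     0.01379    0.001115
  solve Keq expr → x = -0.003105; check Q = 1.6170e-06
Then add 0.01703 M of L.
Step 2:
                    D           A           L
  init         0.2493     0.01379     0.01814
  Δ           0.01124    0.005619    -0.01686
  eq           0.2605      0.0194    0.001287
  solve Keq expr → x = -0.005619; check Q = 1.6170e-06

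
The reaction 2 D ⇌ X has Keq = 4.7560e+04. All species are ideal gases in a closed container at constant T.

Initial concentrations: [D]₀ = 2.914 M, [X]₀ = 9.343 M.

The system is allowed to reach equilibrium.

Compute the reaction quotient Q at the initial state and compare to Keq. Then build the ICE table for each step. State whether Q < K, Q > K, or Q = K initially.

Q₀ = 1.1 vs Keq = 4.7560e+04 ⇒ Q<K, forward
Step 1:
                    D           X
  init          2.914       9.343
  Δ            -2.899       1.449
  eq          0.01506       10.79
  solve Keq expr → x = 1.449; check Q = 4.7560e+04

Q₀ = 1.1; Q < K (proceeds forward)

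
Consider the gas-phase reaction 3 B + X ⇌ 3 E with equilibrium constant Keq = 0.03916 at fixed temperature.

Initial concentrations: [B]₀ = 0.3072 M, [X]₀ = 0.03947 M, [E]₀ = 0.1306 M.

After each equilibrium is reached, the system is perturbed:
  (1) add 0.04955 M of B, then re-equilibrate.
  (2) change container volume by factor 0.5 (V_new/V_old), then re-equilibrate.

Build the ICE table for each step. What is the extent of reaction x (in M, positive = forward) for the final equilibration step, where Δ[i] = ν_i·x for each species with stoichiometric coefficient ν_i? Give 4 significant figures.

x = 0.007767 M

Q₀ = 1.947 vs Keq = 0.03916 ⇒ Q>K, reverse
Step 1:
                  B         X         E
  I          0.3072   0.03947    0.1306
  C          0.0779   0.02597   -0.0779
  E          0.3851   0.06544    0.0527
  solve Keq expr → x = -0.02597; check Q = 0.03916
Then add 0.04955 M of B.
Step 2:
                  B         X         E
  I          0.4347   0.06544    0.0527
  C       -0.005479 -0.001826  0.005479
  E          0.4292   0.06361   0.05818
  solve Keq expr → x = 0.001826; check Q = 0.03916
Then change container volume by factor 0.5 (V_new/V_old).
Step 3:
                  B         X         E
  I          0.8583    0.1272    0.1164
  C         -0.0233 -0.007767    0.0233
  E           0.835    0.1195    0.1397
  solve Keq expr → x = 0.007767; check Q = 0.03916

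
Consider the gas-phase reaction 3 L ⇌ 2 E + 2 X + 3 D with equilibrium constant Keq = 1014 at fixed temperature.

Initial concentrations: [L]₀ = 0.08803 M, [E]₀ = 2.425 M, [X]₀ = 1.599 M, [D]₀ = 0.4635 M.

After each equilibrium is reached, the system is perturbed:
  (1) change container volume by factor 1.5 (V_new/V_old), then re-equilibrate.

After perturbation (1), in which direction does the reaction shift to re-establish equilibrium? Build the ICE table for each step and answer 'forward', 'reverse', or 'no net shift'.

Q₀ = 2195 vs Keq = 1014 ⇒ Q>K, reverse
Step 1:
                    L           E           X           D
  Initial     0.08803       2.425       1.599      0.4635
  Change      0.01994    -0.01329    -0.01329    -0.01994
  Equil         0.108       2.412       1.586      0.4436
  solve Keq expr → x = -0.006647; check Q = 1014
Then change container volume by factor 1.5 (V_new/V_old).
Step 2:
                    L           E           X           D
  Initial     0.07198       1.608       1.057      0.2957
  Change     -0.02561     0.01708     0.01708     0.02561
  Equil       0.04637       1.625       1.074      0.3213
  solve Keq expr → x = 0.008538; check Q = 1014

Direction: forward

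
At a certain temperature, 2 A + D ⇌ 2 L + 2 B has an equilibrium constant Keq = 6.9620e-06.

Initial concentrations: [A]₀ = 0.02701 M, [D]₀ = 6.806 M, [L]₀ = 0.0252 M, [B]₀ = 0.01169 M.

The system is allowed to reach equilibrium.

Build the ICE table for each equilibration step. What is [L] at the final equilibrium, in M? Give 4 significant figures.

Q₀ = 1.7478e-05 vs Keq = 6.9620e-06 ⇒ Q>K, reverse
Step 1:
                  A         D         L         B
  Initial   0.02701     6.806    0.0252   0.01169
  Change   0.002641  0.001321 -0.002641 -0.002641
  Equil     0.02965     6.807   0.02256  0.009049
  solve Keq expr → x = -0.001321; check Q = 6.9620e-06

[L]_eq = 0.02256 M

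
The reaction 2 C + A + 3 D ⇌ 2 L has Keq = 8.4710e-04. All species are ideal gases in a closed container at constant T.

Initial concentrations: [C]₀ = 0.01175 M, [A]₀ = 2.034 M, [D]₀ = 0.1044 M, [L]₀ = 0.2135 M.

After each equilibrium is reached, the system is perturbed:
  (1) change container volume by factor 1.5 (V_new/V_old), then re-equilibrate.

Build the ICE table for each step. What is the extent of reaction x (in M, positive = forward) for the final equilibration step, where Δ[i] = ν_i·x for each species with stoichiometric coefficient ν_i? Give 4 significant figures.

x = -4.7367e-04 M

Q₀ = 1.4265e+05 vs Keq = 8.4710e-04 ⇒ Q>K, reverse
Step 1:
                   C          A          D          L
  Initial    0.01175      2.034     0.1044     0.2135
  Change      0.2109     0.1055     0.3164    -0.2109
  Equil       0.2227      2.139     0.4208   0.002587
  solve Keq expr → x = -0.1055; check Q = 8.4710e-04
Then change container volume by factor 1.5 (V_new/V_old).
Step 2:
                   C          A          D          L
  Initial     0.1484      1.426     0.2805   0.001725
  Change  9.4734e-04 4.7367e-04   0.001421 -9.4734e-04
  Equil       0.1494      1.427     0.2819 7.7747e-04
  solve Keq expr → x = -4.7367e-04; check Q = 8.4710e-04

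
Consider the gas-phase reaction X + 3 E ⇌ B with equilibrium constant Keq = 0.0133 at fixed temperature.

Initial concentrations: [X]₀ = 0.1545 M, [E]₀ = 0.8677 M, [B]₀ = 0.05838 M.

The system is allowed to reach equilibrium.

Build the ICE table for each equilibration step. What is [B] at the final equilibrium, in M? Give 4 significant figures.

Q₀ = 0.5784 vs Keq = 0.0133 ⇒ Q>K, reverse
Step 1:
                  X         E         B
  I          0.1545    0.8677   0.05838
  C          0.0553    0.1659   -0.0553
  E          0.2098     1.034  0.003081
  solve Keq expr → x = -0.0553; check Q = 0.0133

[B]_eq = 0.003081 M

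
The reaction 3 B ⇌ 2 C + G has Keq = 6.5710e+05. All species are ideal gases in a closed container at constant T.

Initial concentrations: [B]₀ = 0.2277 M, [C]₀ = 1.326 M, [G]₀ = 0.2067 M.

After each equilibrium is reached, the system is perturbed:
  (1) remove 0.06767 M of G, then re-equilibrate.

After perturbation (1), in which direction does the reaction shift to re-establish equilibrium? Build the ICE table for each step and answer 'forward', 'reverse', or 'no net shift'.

Direction: forward

Q₀ = 30.78 vs Keq = 6.5710e+05 ⇒ Q<K, forward
Step 1:
                  B         C         G
  I          0.2277     1.326    0.2067
  C          -0.218    0.1453   0.07266
  E        0.009727     1.471    0.2794
  solve Keq expr → x = 0.07266; check Q = 6.5710e+05
Then remove 0.06767 M of G.
Step 2:
                  B         C         G
  I        0.009727     1.471    0.2117
  C       -8.5279e-04 5.6852e-04 2.8426e-04
  E        0.008874     1.472     0.212
  solve Keq expr → x = 2.8426e-04; check Q = 6.5710e+05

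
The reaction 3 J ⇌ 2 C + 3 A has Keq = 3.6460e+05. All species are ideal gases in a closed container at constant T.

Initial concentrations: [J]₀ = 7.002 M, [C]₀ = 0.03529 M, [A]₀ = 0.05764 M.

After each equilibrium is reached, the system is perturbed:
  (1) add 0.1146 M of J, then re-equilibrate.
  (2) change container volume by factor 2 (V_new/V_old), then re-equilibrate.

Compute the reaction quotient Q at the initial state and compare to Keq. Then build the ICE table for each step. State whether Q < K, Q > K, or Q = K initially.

Q₀ = 6.9472e-10; Q < K (proceeds forward)

Q₀ = 6.9472e-10 vs Keq = 3.6460e+05 ⇒ Q<K, forward
Step 1:
                   J          C          A
  init         7.002    0.03529    0.05764
  Δ           -6.741      4.494      6.741
  eq          0.2605       4.53      6.799
  solve Keq expr → x = 2.247; check Q = 3.6460e+05
Then add 0.1146 M of J.
Step 2:
                   J          C          A
  init        0.3751       4.53      6.799
  Δ          -0.1077    0.07179     0.1077
  eq          0.2675      4.601      6.907
  solve Keq expr → x = 0.03589; check Q = 3.6460e+05
Then change container volume by factor 2 (V_new/V_old).
Step 3:
                   J          C          A
  init        0.1337      2.301      3.453
  Δ         -0.04754     0.0317    0.04754
  eq         0.08619      2.332      3.501
  solve Keq expr → x = 0.01585; check Q = 3.6460e+05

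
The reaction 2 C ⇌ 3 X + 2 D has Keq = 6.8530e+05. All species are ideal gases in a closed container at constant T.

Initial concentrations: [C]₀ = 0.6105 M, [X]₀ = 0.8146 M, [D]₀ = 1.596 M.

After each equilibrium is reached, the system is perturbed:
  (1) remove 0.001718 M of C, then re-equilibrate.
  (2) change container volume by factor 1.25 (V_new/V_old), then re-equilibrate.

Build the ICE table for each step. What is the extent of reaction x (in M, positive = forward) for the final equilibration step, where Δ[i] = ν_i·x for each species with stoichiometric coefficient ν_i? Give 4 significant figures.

x = 6.7591e-04 M

Q₀ = 3.694 vs Keq = 6.8530e+05 ⇒ Q<K, forward
Step 1:
                   C          X          D
  init        0.6105     0.8146      1.596
  Δ          -0.6045     0.9067     0.6045
  eq        0.006003      1.721        2.2
  solve Keq expr → x = 0.3022; check Q = 6.8530e+05
Then remove 0.001718 M of C.
Step 2:
                   C          X          D
  init      0.004285      1.721        2.2
  Δ           0.0017   -0.00255    -0.0017
  eq        0.005985      1.719      2.199
  solve Keq expr → x = -8.5002e-04; check Q = 6.8530e+05
Then change container volume by factor 1.25 (V_new/V_old).
Step 3:
                   C          X          D
  init      0.004788      1.375      1.759
  Δ        -0.001352   0.002028   0.001352
  eq        0.003436      1.377       1.76
  solve Keq expr → x = 6.7591e-04; check Q = 6.8530e+05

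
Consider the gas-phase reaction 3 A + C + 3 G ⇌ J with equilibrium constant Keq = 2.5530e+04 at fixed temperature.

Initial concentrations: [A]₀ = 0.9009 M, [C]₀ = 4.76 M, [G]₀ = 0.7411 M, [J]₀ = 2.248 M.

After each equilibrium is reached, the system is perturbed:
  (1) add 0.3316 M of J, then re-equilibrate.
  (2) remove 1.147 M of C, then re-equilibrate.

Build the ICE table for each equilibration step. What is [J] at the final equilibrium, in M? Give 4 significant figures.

[J]_eq = 2.788 M

Q₀ = 1.587 vs Keq = 2.5530e+04 ⇒ Q<K, forward
Step 1:
                  A         C         G         J
  init       0.9009      4.76    0.7411     2.248
  Δ         -0.6365   -0.2122   -0.6365    0.2122
  eq         0.2644     4.548    0.1046      2.46
  solve Keq expr → x = 0.2122; check Q = 2.5530e+04
Then add 0.3316 M of J.
Step 2:
                  A         C         G         J
  init       0.2644     4.548    0.1046     2.792
  Δ        0.003184  0.001061  0.003184 -0.001061
  eq         0.2676     4.549    0.1078     2.791
  solve Keq expr → x = -0.001061; check Q = 2.5530e+04
Then remove 1.147 M of C.
Step 3:
                  A         C         G         J
  init       0.2676     3.402    0.1078     2.791
  Δ        0.007615  0.002538  0.007615 -0.002538
  eq         0.2752     3.404    0.1154     2.788
  solve Keq expr → x = -0.002538; check Q = 2.5530e+04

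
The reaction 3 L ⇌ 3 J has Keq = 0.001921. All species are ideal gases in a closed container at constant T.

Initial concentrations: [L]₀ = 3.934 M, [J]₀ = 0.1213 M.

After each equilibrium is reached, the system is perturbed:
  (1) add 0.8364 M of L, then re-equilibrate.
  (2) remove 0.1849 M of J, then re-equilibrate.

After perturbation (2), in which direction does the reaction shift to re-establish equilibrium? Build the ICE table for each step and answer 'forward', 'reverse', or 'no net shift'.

Q₀ = 2.9314e-05 vs Keq = 0.001921 ⇒ Q<K, forward
Step 1:
                   L          J
  Initial      3.934     0.1213
  Change     -0.3271     0.3271
  Equil        3.607     0.4484
  solve Keq expr → x = 0.109; check Q = 0.001921
Then add 0.8364 M of L.
Step 2:
                   L          J
  Initial      4.443     0.4484
  Change    -0.09248    0.09248
  Equil        4.351     0.5409
  solve Keq expr → x = 0.03083; check Q = 0.001921
Then remove 0.1849 M of J.
Step 3:
                   L          J
  Initial      4.351      0.356
  Change     -0.1645     0.1645
  Equil        4.186     0.5204
  solve Keq expr → x = 0.05482; check Q = 0.001921

Direction: forward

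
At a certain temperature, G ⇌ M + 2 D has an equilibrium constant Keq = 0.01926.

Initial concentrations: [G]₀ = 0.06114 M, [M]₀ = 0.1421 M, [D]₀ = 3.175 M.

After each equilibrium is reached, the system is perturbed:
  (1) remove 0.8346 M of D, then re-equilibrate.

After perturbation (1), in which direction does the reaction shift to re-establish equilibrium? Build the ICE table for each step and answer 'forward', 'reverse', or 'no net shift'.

Q₀ = 23.43 vs Keq = 0.01926 ⇒ Q>K, reverse
Step 1:
                  G         M         D
  Initial   0.06114    0.1421     3.175
  Change     0.1416   -0.1416   -0.2833
  Equil      0.2028 4.6704e-04     2.892
  solve Keq expr → x = -0.1416; check Q = 0.01926
Then remove 0.8346 M of D.
Step 2:
                  G         M         D
  Initial    0.2028 4.6704e-04     2.057
  Change  -4.5296e-04 4.5296e-04 9.0593e-04
  Equil      0.2023 9.2000e-04     2.058
  solve Keq expr → x = 4.5296e-04; check Q = 0.01926

Direction: forward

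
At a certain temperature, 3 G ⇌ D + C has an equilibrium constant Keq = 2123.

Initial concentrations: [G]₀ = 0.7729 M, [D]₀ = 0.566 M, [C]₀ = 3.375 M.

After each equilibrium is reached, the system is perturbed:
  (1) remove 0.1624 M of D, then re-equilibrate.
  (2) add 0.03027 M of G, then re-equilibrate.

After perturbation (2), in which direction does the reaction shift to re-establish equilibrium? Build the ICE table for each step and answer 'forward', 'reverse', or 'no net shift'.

Q₀ = 4.137 vs Keq = 2123 ⇒ Q<K, forward
Step 1:
                   G          D          C
  Initial     0.7729      0.566      3.375
  Change     -0.6628     0.2209     0.2209
  Equil       0.1101     0.7869      3.596
  solve Keq expr → x = 0.2209; check Q = 2123
Then remove 0.1624 M of D.
Step 2:
                   G          D          C
  Initial     0.1101     0.6245      3.596
  Change   -0.007991   0.002664   0.002664
  Equil       0.1021     0.6272      3.599
  solve Keq expr → x = 0.002664; check Q = 2123
Then add 0.03027 M of G.
Step 3:
                   G          D          C
  Initial     0.1323     0.6272      3.599
  Change    -0.02964   0.009881   0.009881
  Equil       0.1027     0.6371      3.608
  solve Keq expr → x = 0.009881; check Q = 2123

Direction: forward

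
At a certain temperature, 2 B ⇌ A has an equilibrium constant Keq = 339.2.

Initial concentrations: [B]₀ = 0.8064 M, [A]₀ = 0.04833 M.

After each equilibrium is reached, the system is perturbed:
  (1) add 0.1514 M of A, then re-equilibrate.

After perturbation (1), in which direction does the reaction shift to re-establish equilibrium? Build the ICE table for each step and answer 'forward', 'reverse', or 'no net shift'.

Direction: reverse

Q₀ = 0.07432 vs Keq = 339.2 ⇒ Q<K, forward
Step 1:
                    B           A
  init         0.8064     0.04833
  Δ           -0.7706      0.3853
  eq          0.03576      0.4337
  solve Keq expr → x = 0.3853; check Q = 339.2
Then add 0.1514 M of A.
Step 2:
                    B           A
  init        0.03576      0.5851
  Δ          0.005674   -0.002837
  eq          0.04143      0.5822
  solve Keq expr → x = -0.002837; check Q = 339.2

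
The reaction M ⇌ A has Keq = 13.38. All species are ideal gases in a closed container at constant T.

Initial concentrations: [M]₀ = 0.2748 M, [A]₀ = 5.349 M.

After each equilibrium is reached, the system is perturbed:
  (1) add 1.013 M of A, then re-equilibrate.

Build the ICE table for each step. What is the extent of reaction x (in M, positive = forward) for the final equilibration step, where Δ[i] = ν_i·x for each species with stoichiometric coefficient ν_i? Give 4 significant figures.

x = -0.07045 M

Q₀ = 19.47 vs Keq = 13.38 ⇒ Q>K, reverse
Step 1:
                    M           A
  I            0.2748       5.349
  C            0.1163     -0.1163
  E            0.3911       5.233
  solve Keq expr → x = -0.1163; check Q = 13.38
Then add 1.013 M of A.
Step 2:
                    M           A
  I            0.3911       6.246
  C           0.07045    -0.07045
  E            0.4615       6.175
  solve Keq expr → x = -0.07045; check Q = 13.38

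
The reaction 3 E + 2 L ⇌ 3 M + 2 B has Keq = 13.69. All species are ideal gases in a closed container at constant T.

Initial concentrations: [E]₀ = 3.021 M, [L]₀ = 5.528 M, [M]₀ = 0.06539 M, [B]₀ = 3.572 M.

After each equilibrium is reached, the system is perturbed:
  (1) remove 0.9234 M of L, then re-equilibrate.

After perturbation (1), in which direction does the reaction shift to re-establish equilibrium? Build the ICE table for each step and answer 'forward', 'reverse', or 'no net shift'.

Direction: reverse

Q₀ = 4.2342e-06 vs Keq = 13.69 ⇒ Q<K, forward
Step 1:
                    E           L           M           B
  init          3.021       5.528     0.06539       3.572
  Δ            -2.038      -1.359       2.038       1.359
  eq           0.9832       4.169       2.103       4.931
  solve Keq expr → x = 0.6793; check Q = 13.69
Then remove 0.9234 M of L.
Step 2:
                    E           L           M           B
  init         0.9832       3.246       2.103       4.931
  Δ            0.0992     0.06614     -0.0992    -0.06614
  eq            1.082       3.312       2.004       4.864
  solve Keq expr → x = -0.03307; check Q = 13.69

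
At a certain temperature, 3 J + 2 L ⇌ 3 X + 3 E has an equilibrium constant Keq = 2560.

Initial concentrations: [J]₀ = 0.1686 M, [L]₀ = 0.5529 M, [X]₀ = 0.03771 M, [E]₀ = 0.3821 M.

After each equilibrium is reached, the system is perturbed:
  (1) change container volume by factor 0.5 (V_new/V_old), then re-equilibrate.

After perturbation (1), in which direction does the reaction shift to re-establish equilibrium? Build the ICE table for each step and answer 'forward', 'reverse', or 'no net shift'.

Q₀ = 0.002042 vs Keq = 2560 ⇒ Q<K, forward
Step 1:
                   J          L          X          E
  Initial     0.1686     0.5529    0.03771     0.3821
  Change     -0.1556    -0.1038     0.1556     0.1556
  Equil      0.01296     0.4491     0.1934     0.5377
  solve Keq expr → x = 0.05188; check Q = 2560
Then change container volume by factor 0.5 (V_new/V_old).
Step 2:
                   J          L          X          E
  Initial    0.02592     0.8983     0.3867      1.075
  Change    0.005961   0.003974  -0.005961  -0.005961
  Equil      0.03188     0.9023     0.3807       1.07
  solve Keq expr → x = -0.001987; check Q = 2560

Direction: reverse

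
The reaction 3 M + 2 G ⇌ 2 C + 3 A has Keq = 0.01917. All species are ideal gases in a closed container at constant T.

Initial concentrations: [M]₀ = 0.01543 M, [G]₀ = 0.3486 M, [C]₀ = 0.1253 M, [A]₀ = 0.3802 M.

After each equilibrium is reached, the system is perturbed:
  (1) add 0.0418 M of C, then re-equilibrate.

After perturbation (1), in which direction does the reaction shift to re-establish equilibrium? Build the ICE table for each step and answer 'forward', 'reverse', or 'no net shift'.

Direction: reverse

Q₀ = 1933 vs Keq = 0.01917 ⇒ Q>K, reverse
Step 1:
                    M           G           C           A
  init        0.01543      0.3486      0.1253      0.3802
  Δ            0.1401      0.0934     -0.0934     -0.1401
  eq           0.1555       0.442      0.0319      0.2401
  solve Keq expr → x = -0.0467; check Q = 0.01917
Then add 0.0418 M of C.
Step 2:
                    M           G           C           A
  init         0.1555       0.442      0.0737      0.2401
  Δ            0.0304     0.02027    -0.02027     -0.0304
  eq           0.1859      0.4623     0.05343      0.2097
  solve Keq expr → x = -0.01013; check Q = 0.01917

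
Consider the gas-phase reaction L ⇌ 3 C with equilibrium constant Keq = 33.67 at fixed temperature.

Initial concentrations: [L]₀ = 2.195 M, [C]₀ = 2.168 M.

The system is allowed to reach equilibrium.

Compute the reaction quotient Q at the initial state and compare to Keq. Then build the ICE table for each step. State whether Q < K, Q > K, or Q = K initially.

Q₀ = 4.642 vs Keq = 33.67 ⇒ Q<K, forward
Step 1:
                    L           C
  I             2.195       2.168
  C           -0.5484       1.645
  E             1.647       3.813
  solve Keq expr → x = 0.5484; check Q = 33.67

Q₀ = 4.642; Q < K (proceeds forward)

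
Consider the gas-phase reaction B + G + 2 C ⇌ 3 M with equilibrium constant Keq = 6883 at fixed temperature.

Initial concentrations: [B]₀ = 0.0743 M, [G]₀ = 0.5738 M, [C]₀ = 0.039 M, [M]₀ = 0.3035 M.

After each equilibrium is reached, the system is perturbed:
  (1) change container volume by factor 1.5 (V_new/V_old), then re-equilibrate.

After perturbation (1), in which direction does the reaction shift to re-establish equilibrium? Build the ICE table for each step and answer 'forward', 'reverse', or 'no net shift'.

Q₀ = 431.1 vs Keq = 6883 ⇒ Q<K, forward
Step 1:
                  B         G         C         M
  Initial    0.0743    0.5738     0.039    0.3035
  Change   -0.01299  -0.01299  -0.02597   0.03896
  Equil     0.06131    0.5608   0.01303    0.3425
  solve Keq expr → x = 0.01299; check Q = 6883
Then change container volume by factor 1.5 (V_new/V_old).
Step 2:
                  B         G         C         M
  Initial   0.04088    0.3739  0.008685    0.2283
  Change  8.3092e-04 8.3092e-04  0.001662 -0.002493
  Equil     0.04171    0.3747   0.01035    0.2258
  solve Keq expr → x = -8.3092e-04; check Q = 6883

Direction: reverse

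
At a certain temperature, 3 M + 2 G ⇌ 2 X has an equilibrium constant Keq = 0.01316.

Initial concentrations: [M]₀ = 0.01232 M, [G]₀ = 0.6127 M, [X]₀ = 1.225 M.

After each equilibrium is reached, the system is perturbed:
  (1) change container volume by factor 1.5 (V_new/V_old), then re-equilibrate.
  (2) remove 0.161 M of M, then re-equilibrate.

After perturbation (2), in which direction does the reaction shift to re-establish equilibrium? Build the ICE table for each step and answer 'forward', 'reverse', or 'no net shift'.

Q₀ = 2.1377e+06 vs Keq = 0.01316 ⇒ Q>K, reverse
Step 1:
                  M         G         X
  init      0.01232    0.6127     1.225
  Δ           1.395    0.9297   -0.9297
  eq          1.407     1.542    0.2953
  solve Keq expr → x = -0.4649; check Q = 0.01316
Then change container volume by factor 1.5 (V_new/V_old).
Step 2:
                  M         G         X
  init       0.9379     1.028    0.1969
  Δ         0.09719   0.06479  -0.06479
  eq          1.035     1.093    0.1321
  solve Keq expr → x = -0.0324; check Q = 0.01316
Then remove 0.161 M of M.
Step 3:
                  M         G         X
  init       0.8741     1.093    0.1321
  Δ          0.0325   0.02167  -0.02167
  eq         0.9066     1.115    0.1104
  solve Keq expr → x = -0.01083; check Q = 0.01316

Direction: reverse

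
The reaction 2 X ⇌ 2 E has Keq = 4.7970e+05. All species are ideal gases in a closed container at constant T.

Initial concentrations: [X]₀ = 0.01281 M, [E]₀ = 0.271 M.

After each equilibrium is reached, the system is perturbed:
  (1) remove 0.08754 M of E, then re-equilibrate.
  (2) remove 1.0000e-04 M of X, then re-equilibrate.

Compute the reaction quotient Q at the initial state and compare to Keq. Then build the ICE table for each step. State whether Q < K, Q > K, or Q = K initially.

Q₀ = 447.5; Q < K (proceeds forward)

Q₀ = 447.5 vs Keq = 4.7970e+05 ⇒ Q<K, forward
Step 1:
                    X           E
  Initial     0.01281       0.271
  Change      -0.0124      0.0124
  Equil    4.0918e-04      0.2834
  solve Keq expr → x = 0.0062; check Q = 4.7970e+05
Then remove 0.08754 M of E.
Step 2:
                    X           E
  Initial  4.0918e-04      0.1959
  Change  -1.2621e-04  1.2621e-04
  Equil    2.8297e-04       0.196
  solve Keq expr → x = 6.3105e-05; check Q = 4.7970e+05
Then remove 1.0000e-04 M of X.
Step 3:
                    X           E
  Initial  1.8297e-04       0.196
  Change   9.9856e-05 -9.9856e-05
  Equil    2.8283e-04      0.1959
  solve Keq expr → x = -4.9928e-05; check Q = 4.7970e+05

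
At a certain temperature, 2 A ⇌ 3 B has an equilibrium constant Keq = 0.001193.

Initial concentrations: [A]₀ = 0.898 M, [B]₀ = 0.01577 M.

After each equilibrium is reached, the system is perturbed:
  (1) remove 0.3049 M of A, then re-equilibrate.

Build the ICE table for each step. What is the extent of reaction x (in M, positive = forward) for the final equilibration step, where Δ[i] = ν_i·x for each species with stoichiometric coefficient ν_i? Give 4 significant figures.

Q₀ = 4.8634e-06 vs Keq = 0.001193 ⇒ Q<K, forward
Step 1:
                  A         B
  Initial     0.898   0.01577
  Change    -0.0527   0.07905
  Equil      0.8453   0.09482
  solve Keq expr → x = 0.02635; check Q = 0.001193
Then remove 0.3049 M of A.
Step 2:
                  A         B
  Initial    0.5404   0.09482
  Change    0.01541  -0.02312
  Equil      0.5558    0.0717
  solve Keq expr → x = -0.007707; check Q = 0.001193

x = -0.007707 M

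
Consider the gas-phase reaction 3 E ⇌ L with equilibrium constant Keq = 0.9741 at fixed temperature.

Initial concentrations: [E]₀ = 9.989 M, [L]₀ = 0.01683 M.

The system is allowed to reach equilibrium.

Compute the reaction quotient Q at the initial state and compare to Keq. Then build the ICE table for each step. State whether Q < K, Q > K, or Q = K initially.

Q₀ = 1.6886e-05 vs Keq = 0.9741 ⇒ Q<K, forward
Step 1:
                   E          L
  Initial      9.989    0.01683
  Change      -8.556      2.852
  Equil        1.433      2.869
  solve Keq expr → x = 2.852; check Q = 0.9741

Q₀ = 1.6886e-05; Q < K (proceeds forward)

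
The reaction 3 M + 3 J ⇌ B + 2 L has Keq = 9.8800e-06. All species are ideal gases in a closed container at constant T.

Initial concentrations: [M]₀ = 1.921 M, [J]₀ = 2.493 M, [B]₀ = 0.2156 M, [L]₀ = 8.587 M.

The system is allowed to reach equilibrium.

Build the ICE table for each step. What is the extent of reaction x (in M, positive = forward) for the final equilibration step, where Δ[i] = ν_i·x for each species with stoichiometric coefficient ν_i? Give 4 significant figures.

Q₀ = 0.1447 vs Keq = 9.8800e-06 ⇒ Q>K, reverse
Step 1:
                  M         J         B         L
  init        1.921     2.493    0.2156     8.587
  Δ          0.6466    0.6466   -0.2155    -0.431
  eq          2.568      3.14 7.7800e-05     8.156
  solve Keq expr → x = -0.2155; check Q = 9.8800e-06

x = -0.2155 M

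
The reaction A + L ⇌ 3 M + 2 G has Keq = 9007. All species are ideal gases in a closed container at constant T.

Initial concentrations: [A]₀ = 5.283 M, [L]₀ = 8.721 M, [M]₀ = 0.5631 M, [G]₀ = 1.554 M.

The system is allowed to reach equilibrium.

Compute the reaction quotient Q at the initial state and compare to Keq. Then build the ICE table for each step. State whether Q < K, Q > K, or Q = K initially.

Q₀ = 0.009359; Q < K (proceeds forward)

Q₀ = 0.009359 vs Keq = 9007 ⇒ Q<K, forward
Step 1:
                    A           L           M           G
  init          5.283       8.721      0.5631       1.554
  Δ            -3.418      -3.418       10.25       6.836
  eq            1.865       5.303       10.82        8.39
  solve Keq expr → x = 3.418; check Q = 9007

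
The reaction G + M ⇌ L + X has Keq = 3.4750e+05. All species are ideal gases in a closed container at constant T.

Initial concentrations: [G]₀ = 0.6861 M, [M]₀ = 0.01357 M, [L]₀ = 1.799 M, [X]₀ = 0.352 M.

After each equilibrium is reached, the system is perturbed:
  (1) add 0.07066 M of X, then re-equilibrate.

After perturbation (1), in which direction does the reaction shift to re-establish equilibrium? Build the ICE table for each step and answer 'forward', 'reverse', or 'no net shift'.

Direction: reverse

Q₀ = 68.02 vs Keq = 3.4750e+05 ⇒ Q<K, forward
Step 1:
                  G         M         L         X
  init       0.6861   0.01357     1.799     0.352
  Δ        -0.01357  -0.01357   0.01357   0.01357
  eq         0.6725 2.8353e-06     1.813    0.3656
  solve Keq expr → x = 0.01357; check Q = 3.4750e+05
Then add 0.07066 M of X.
Step 2:
                  G         M         L         X
  init       0.6725 2.8353e-06     1.813    0.4362
  Δ       5.4802e-07 5.4802e-07 -5.4802e-07 -5.4802e-07
  eq         0.6725 3.3833e-06     1.813    0.4362
  solve Keq expr → x = -5.4802e-07; check Q = 3.4750e+05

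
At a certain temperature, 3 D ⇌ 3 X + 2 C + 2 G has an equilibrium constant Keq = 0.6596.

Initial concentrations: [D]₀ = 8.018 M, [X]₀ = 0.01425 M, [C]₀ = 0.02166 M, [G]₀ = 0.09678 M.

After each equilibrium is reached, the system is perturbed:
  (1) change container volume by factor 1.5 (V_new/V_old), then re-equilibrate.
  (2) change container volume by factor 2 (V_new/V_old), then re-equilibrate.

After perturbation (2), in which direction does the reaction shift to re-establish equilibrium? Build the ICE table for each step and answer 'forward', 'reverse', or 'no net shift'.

Q₀ = 2.4668e-14 vs Keq = 0.6596 ⇒ Q<K, forward
Step 1:
                  D         X         C         G
  Initial     8.018   0.01425   0.02166   0.09678
  Change     -2.428     2.428     1.618     1.618
  Equil        5.59     2.442      1.64     1.715
  solve Keq expr → x = 0.8092; check Q = 0.6596
Then change container volume by factor 1.5 (V_new/V_old).
Step 2:
                  D         X         C         G
  Initial     3.727     1.628     1.093     1.143
  Change    -0.3462    0.3462    0.2308    0.2308
  Equil       3.381     1.974     1.324     1.374
  solve Keq expr → x = 0.1154; check Q = 0.6596
Then change container volume by factor 2 (V_new/V_old).
Step 3:
                  D         X         C         G
  Initial      1.69    0.9871    0.6621    0.6872
  Change     -0.347     0.347    0.2313    0.2313
  Equil       1.343     1.334    0.8934    0.9185
  solve Keq expr → x = 0.1157; check Q = 0.6596

Direction: forward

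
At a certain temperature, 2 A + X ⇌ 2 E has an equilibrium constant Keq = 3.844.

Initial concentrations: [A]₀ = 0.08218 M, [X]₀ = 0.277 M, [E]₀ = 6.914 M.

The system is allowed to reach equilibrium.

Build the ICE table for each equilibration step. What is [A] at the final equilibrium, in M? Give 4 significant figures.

[A]_eq = 2.155 M

Q₀ = 2.5553e+04 vs Keq = 3.844 ⇒ Q>K, reverse
Step 1:
                   A          X          E
  init       0.08218      0.277      6.914
  Δ            2.073      1.036     -2.073
  eq           2.155      1.313      4.841
  solve Keq expr → x = -1.036; check Q = 3.844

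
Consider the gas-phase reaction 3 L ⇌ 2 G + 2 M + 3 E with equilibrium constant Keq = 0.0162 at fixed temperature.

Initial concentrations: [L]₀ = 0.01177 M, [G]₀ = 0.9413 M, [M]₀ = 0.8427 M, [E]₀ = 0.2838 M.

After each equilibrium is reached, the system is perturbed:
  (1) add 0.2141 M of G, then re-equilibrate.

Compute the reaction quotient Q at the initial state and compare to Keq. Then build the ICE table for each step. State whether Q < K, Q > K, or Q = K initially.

Q₀ = 8821; Q > K (proceeds reverse)

Q₀ = 8821 vs Keq = 0.0162 ⇒ Q>K, reverse
Step 1:
                   L          G          M          E
  I          0.01177     0.9413     0.8427     0.2838
  C           0.2042    -0.1361    -0.1361    -0.2042
  E            0.216     0.8052     0.7066    0.07959
  solve Keq expr → x = -0.06807; check Q = 0.0162
Then add 0.2141 M of G.
Step 2:
                   L          G          M          E
  I            0.216      1.019     0.7066    0.07959
  C         0.008325   -0.00555   -0.00555  -0.008325
  E           0.2243      1.014      0.701    0.07127
  solve Keq expr → x = -0.002775; check Q = 0.0162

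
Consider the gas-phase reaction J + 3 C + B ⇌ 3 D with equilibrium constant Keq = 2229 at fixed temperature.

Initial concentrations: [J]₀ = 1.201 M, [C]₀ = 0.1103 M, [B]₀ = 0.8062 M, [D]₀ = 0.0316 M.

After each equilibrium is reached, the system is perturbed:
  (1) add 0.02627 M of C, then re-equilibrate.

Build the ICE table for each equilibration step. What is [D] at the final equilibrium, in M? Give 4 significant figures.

Q₀ = 0.02429 vs Keq = 2229 ⇒ Q<K, forward
Step 1:
                   J          C          B          D
  init         1.201     0.1103     0.8062     0.0316
  Δ         -0.03329   -0.09988   -0.03329    0.09988
  eq           1.168    0.01042     0.7729     0.1315
  solve Keq expr → x = 0.03329; check Q = 2229
Then add 0.02627 M of C.
Step 2:
                   J          C          B          D
  init         1.168    0.03669     0.7729     0.1315
  Δ        -0.008092   -0.02427  -0.008092    0.02427
  eq            1.16    0.01241     0.7648     0.1558
  solve Keq expr → x = 0.008092; check Q = 2229

[D]_eq = 0.1558 M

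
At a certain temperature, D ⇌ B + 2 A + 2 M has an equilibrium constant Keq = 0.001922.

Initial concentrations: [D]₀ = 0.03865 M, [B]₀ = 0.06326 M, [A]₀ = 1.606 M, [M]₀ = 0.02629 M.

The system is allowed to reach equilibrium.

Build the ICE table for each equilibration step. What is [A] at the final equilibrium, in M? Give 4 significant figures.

Q₀ = 0.002918 vs Keq = 0.001922 ⇒ Q>K, reverse
Step 1:
                   D          B          A          M
  I          0.03865    0.06326      1.606    0.02629
  C         0.001999  -0.001999  -0.003998  -0.003998
  E          0.04065    0.06126      1.602    0.02229
  solve Keq expr → x = -0.001999; check Q = 0.001922

[A]_eq = 1.602 M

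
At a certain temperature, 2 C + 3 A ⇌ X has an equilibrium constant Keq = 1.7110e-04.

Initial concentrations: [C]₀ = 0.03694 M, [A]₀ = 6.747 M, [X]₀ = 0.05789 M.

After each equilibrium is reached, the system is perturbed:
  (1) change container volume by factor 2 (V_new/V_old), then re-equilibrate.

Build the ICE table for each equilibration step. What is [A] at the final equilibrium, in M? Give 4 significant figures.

Q₀ = 0.1381 vs Keq = 1.7110e-04 ⇒ Q>K, reverse
Step 1:
                    C           A           X
  Initial     0.03694       6.747     0.05789
  Change       0.1132      0.1698    -0.05661
  Equil        0.1502       6.917    0.001277
  solve Keq expr → x = -0.05661; check Q = 1.7110e-04
Then change container volume by factor 2 (V_new/V_old).
Step 2:
                    C           A           X
  Initial     0.07508       3.458  6.3839e-04
  Change     0.001194    0.001791 -5.9715e-04
  Equil       0.07628        3.46  4.1243e-05
  solve Keq expr → x = -5.9715e-04; check Q = 1.7110e-04

[A]_eq = 3.46 M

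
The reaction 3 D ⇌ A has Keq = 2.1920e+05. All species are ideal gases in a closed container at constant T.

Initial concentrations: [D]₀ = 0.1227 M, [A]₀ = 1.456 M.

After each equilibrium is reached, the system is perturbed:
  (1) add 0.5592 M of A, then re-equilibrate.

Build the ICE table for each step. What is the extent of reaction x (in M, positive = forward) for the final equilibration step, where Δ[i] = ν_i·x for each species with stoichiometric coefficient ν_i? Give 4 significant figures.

x = -7.0669e-04 M

Q₀ = 788.2 vs Keq = 2.1920e+05 ⇒ Q<K, forward
Step 1:
                    D           A
  init         0.1227       1.456
  Δ           -0.1038     0.03458
  eq          0.01895       1.491
  solve Keq expr → x = 0.03458; check Q = 2.1920e+05
Then add 0.5592 M of A.
Step 2:
                    D           A
  init        0.01895        2.05
  Δ           0.00212 -7.0669e-04
  eq          0.02107       2.049
  solve Keq expr → x = -7.0669e-04; check Q = 2.1920e+05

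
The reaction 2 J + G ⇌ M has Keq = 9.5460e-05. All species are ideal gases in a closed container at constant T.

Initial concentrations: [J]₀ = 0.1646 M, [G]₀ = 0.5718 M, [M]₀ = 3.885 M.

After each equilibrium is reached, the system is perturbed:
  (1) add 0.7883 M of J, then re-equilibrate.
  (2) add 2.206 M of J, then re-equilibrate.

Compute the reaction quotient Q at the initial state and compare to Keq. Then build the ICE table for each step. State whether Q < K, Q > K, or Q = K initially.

Q₀ = 250.8 vs Keq = 9.5460e-05 ⇒ Q>K, reverse
Step 1:
                  J         G         M
  I          0.1646    0.5718     3.885
  C           7.717     3.859    -3.859
  E           7.882     4.431   0.02628
  solve Keq expr → x = -3.859; check Q = 9.5460e-05
Then add 0.7883 M of J.
Step 2:
                  J         G         M
  I            8.67     4.431   0.02628
  C         -0.0108 -0.005401  0.005401
  E            8.66     4.425   0.03168
  solve Keq expr → x = 0.005401; check Q = 9.5460e-05
Then add 2.206 M of J.
Step 3:
                  J         G         M
  I           10.87     4.425   0.03168
  C        -0.03535  -0.01767   0.01767
  E           10.83     4.407   0.04935
  solve Keq expr → x = 0.01767; check Q = 9.5460e-05

Q₀ = 250.8; Q > K (proceeds reverse)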